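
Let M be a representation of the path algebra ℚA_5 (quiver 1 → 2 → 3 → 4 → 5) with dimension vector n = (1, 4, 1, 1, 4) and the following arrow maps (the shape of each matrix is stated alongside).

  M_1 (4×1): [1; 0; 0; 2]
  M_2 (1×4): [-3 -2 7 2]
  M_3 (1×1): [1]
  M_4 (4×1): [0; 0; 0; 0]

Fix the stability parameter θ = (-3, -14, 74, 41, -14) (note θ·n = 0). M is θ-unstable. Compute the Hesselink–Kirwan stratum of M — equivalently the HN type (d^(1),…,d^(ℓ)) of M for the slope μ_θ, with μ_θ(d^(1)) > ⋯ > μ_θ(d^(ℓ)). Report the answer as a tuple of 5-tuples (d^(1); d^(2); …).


Interval decomposition of M: I[1,4], I[2,2]^3, I[5,5]^4.
HN type (ℓ=3): μ^(1)=115/2; μ^(2)=-17/2; μ^(3)=-14

((0, 0, 1, 1, 0); (1, 1, 0, 0, 0); (0, 3, 0, 0, 4))


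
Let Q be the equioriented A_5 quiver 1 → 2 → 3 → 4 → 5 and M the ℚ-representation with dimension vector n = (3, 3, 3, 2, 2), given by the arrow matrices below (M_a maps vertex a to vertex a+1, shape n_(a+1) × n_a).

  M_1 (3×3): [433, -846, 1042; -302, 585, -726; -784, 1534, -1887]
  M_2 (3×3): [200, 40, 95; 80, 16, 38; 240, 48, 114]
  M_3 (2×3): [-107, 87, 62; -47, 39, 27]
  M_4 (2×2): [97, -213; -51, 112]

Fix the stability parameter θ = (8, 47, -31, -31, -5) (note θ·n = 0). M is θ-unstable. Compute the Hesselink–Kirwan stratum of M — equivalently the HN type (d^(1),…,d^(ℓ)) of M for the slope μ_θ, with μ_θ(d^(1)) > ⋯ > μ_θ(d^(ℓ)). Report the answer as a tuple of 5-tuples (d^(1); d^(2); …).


Via rank(M_{q-1}∘⋯∘M_p): M ≅ I[1,2]^2, I[1,5], I[3,3], I[3,5].
μ_θ-semistable layers: μ^(1)=47; μ^(2)=8; μ^(3)=-12/5; μ^(4)=-5; μ^(5)=-31

((0, 2, 0, 0, 0); (2, 0, 0, 0, 0); (1, 1, 1, 1, 1); (0, 0, 0, 0, 1); (0, 0, 2, 1, 0))


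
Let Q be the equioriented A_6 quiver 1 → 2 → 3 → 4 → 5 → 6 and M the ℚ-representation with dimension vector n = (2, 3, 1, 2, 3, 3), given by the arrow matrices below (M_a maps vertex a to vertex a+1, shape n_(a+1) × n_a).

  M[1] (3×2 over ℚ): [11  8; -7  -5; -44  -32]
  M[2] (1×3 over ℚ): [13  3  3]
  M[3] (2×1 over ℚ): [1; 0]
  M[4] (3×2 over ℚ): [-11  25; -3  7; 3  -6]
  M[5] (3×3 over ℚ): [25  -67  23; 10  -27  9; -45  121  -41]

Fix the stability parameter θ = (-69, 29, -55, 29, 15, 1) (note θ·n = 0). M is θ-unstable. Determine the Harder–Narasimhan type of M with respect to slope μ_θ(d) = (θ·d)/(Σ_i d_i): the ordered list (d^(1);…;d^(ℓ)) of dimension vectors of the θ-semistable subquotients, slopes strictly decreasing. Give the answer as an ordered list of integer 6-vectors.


Barcode: M ≅ I[1,2], I[1,6], I[2,2], I[4,6], I[5,5], I[6,6]. HN layers by μ_θ (5 steps, strictly decreasing):
  μ^(1)=29; μ^(2)=15; μ^(3)=1; μ^(4)=-13; μ^(5)=-69

((0, 2, 0, 0, 0, 0); (0, 0, 0, 2, 3, 2); (0, 0, 0, 0, 0, 1); (0, 1, 1, 0, 0, 0); (2, 0, 0, 0, 0, 0))


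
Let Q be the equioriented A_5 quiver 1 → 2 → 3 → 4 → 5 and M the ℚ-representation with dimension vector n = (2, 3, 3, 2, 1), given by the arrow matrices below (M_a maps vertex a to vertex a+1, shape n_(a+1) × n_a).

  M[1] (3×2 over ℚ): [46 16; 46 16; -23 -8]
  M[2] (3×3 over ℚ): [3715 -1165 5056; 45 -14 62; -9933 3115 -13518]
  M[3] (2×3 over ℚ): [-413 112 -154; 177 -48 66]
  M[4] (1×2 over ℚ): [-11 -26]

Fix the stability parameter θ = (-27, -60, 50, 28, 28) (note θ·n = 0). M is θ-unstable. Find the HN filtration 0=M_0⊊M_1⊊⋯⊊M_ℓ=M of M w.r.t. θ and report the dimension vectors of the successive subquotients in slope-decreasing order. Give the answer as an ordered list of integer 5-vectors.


Via rank(M_{q-1}∘⋯∘M_p): M ≅ I[1,1], I[1,3], I[2,3], I[2,5], I[4,4].
μ_θ-semistable layers: μ^(1)=50; μ^(2)=106/3; μ^(3)=28; μ^(4)=-27; μ^(5)=-87/2; μ^(6)=-60

((0, 0, 2, 0, 0); (0, 0, 1, 1, 1); (0, 0, 0, 1, 0); (1, 0, 0, 0, 0); (1, 1, 0, 0, 0); (0, 2, 0, 0, 0))


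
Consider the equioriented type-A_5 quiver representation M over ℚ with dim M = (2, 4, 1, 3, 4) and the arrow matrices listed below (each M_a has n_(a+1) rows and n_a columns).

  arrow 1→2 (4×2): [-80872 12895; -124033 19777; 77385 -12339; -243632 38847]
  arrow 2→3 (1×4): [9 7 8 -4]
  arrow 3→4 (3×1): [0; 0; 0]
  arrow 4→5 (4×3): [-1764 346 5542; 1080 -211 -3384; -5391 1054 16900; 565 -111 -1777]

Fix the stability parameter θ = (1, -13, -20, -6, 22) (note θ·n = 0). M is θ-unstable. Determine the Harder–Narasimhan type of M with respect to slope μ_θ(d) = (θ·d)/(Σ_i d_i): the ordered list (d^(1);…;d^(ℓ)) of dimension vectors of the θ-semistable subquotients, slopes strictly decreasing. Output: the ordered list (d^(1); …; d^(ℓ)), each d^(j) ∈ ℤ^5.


Interval decomposition of M: I[1,2], I[1,3], I[2,2]^2, I[4,5]^3, I[5,5].
HN type (ℓ=4): μ^(1)=22; μ^(2)=-6; μ^(3)=-32/3; μ^(4)=-13

((0, 0, 0, 0, 4); (1, 1, 0, 3, 0); (1, 1, 1, 0, 0); (0, 2, 0, 0, 0))


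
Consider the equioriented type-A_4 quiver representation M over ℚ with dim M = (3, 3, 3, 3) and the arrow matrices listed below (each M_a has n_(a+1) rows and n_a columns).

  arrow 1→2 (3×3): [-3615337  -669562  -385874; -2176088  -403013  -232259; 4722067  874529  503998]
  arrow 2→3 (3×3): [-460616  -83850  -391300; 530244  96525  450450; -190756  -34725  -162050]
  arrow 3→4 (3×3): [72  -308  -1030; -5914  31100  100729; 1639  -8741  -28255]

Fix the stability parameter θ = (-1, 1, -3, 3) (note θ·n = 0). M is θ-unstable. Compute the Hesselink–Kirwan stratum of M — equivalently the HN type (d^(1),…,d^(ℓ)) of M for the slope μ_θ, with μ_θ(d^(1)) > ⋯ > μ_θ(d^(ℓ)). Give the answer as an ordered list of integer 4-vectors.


Barcode: M ≅ I[1,2]^2, I[1,4], I[3,3], I[3,4], I[4,4]. HN layers by μ_θ (4 steps, strictly decreasing):
  μ^(1)=3; μ^(2)=1; μ^(3)=-1; μ^(4)=-3

((0, 0, 0, 3); (0, 2, 0, 0); (3, 1, 1, 0); (0, 0, 2, 0))


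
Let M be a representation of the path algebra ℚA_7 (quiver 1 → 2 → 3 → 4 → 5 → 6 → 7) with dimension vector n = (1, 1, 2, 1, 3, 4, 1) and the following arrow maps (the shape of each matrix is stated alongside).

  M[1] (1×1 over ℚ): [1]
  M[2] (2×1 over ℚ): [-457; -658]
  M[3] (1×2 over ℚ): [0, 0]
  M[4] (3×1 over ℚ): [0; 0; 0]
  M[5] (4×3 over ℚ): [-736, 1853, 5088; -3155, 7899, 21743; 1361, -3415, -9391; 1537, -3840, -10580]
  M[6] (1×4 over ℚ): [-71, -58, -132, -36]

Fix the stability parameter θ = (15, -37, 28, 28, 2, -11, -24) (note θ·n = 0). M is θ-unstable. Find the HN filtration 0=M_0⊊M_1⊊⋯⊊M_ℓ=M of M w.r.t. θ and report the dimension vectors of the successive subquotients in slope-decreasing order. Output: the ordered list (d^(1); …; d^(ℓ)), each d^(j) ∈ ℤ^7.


Barcode: M ≅ I[1,3], I[3,3], I[4,4], I[5,6]^2, I[5,7], I[6,6]. HN layers by μ_θ (3 steps, strictly decreasing):
  μ^(1)=28; μ^(2)=-9/2; μ^(3)=-11

((0, 0, 2, 1, 0, 0, 0); (0, 0, 0, 0, 2, 2, 0); (1, 1, 0, 0, 1, 2, 1))


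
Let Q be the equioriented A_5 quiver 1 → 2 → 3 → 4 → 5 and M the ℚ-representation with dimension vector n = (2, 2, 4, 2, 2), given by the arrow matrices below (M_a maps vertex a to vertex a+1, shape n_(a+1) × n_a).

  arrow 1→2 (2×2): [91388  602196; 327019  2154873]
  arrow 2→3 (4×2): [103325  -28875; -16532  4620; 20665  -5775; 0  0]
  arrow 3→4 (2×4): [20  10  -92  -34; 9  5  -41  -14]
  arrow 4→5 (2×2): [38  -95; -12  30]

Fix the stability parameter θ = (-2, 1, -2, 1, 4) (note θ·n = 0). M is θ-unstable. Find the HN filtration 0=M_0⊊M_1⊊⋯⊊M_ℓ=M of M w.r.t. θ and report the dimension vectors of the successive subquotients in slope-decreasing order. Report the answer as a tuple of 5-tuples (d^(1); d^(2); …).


Via rank(M_{q-1}∘⋯∘M_p): M ≅ I[1,1], I[1,3], I[2,2], I[3,3], I[3,4], I[3,5], I[5,5].
μ_θ-semistable layers: μ^(1)=4; μ^(2)=1; μ^(3)=-1/2; μ^(4)=-2

((0, 0, 0, 0, 2); (0, 1, 0, 2, 0); (0, 1, 1, 0, 0); (2, 0, 3, 0, 0))


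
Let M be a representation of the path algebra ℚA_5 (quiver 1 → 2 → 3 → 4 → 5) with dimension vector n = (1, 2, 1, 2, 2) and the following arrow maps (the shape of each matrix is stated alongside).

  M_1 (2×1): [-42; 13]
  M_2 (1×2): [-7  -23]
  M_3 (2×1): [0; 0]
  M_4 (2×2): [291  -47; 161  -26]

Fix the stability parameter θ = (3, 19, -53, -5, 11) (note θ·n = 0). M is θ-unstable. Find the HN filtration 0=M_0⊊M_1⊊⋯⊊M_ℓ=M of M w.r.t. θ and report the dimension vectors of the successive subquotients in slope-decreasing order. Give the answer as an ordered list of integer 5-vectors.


Via rank(M_{q-1}∘⋯∘M_p): M ≅ I[1,3], I[2,2], I[4,5]^2.
μ_θ-semistable layers: μ^(1)=19; μ^(2)=11; μ^(3)=-5; μ^(4)=-31/3

((0, 1, 0, 0, 0); (0, 0, 0, 0, 2); (0, 0, 0, 2, 0); (1, 1, 1, 0, 0))


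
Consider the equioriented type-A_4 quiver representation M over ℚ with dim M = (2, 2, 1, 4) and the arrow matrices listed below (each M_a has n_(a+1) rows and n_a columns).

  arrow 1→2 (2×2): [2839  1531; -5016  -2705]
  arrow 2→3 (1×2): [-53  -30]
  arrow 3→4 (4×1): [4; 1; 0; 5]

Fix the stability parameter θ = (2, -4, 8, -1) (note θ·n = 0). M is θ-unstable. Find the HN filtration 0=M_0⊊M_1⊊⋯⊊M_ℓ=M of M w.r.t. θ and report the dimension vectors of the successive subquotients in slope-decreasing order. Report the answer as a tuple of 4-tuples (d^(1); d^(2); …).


Via rank(M_{q-1}∘⋯∘M_p): M ≅ I[1,2], I[1,4], I[4,4]^3.
μ_θ-semistable layers: μ^(1)=7/2; μ^(2)=-1

((0, 0, 1, 1); (2, 2, 0, 3))


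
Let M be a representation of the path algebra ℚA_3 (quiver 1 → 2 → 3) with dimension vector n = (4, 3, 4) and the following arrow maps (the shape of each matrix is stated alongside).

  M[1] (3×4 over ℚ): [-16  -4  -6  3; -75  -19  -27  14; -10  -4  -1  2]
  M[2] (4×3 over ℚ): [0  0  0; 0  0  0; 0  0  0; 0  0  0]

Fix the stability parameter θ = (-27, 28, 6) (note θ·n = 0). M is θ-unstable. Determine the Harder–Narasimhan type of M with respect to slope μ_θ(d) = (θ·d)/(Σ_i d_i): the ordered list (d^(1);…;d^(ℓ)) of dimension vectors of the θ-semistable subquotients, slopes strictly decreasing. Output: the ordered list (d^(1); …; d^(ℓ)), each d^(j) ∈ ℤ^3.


Interval decomposition of M: I[1,1], I[1,2]^3, I[3,3]^4.
HN type (ℓ=3): μ^(1)=28; μ^(2)=6; μ^(3)=-27

((0, 3, 0); (0, 0, 4); (4, 0, 0))


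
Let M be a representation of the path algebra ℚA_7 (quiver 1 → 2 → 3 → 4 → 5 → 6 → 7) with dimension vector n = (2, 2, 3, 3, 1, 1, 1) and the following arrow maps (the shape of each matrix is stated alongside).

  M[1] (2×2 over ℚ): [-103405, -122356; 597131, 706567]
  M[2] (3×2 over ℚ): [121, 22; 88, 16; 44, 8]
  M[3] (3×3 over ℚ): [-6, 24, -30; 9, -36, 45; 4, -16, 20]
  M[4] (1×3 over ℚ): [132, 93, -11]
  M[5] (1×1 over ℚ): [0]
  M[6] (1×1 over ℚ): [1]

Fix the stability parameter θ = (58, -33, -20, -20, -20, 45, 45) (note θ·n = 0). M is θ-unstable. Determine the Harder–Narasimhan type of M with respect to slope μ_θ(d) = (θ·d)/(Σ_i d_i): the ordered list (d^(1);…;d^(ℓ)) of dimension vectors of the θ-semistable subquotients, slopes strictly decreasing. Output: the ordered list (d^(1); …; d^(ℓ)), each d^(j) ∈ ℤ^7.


Barcode: M ≅ I[1,2], I[1,5], I[3,3]^2, I[4,4]^2, I[6,7]. HN layers by μ_θ (4 steps, strictly decreasing):
  μ^(1)=45; μ^(2)=25/2; μ^(3)=-7; μ^(4)=-20

((0, 0, 0, 0, 0, 1, 1); (1, 1, 0, 0, 0, 0, 0); (1, 1, 1, 1, 1, 0, 0); (0, 0, 2, 2, 0, 0, 0))


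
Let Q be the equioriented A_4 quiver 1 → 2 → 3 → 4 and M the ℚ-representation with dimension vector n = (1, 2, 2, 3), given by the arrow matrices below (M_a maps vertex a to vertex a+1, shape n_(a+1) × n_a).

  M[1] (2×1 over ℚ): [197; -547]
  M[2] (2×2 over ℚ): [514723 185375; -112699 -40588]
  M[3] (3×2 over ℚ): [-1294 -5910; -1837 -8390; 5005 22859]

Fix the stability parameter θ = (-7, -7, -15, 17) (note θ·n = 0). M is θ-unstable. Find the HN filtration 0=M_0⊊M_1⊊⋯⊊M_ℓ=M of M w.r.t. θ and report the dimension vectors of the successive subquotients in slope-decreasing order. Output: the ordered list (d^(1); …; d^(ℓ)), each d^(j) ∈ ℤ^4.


Interval decomposition of M: I[1,4], I[2,4], I[4,4].
HN type (ℓ=3): μ^(1)=17; μ^(2)=-29/3; μ^(3)=-11

((0, 0, 0, 3); (1, 1, 1, 0); (0, 1, 1, 0))


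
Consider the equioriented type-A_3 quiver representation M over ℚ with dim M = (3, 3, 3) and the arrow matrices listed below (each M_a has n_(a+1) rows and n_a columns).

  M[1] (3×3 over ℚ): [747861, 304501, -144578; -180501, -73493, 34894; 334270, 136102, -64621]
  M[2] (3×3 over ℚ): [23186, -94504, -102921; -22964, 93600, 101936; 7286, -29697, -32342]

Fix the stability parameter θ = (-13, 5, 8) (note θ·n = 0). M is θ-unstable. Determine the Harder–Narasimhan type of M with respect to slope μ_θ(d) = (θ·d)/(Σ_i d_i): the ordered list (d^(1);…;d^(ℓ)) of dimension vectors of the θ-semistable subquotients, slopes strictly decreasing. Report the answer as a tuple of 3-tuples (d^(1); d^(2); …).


Via rank(M_{q-1}∘⋯∘M_p): M ≅ I[1,1], I[1,3]^2, I[2,3].
μ_θ-semistable layers: μ^(1)=8; μ^(2)=5; μ^(3)=-13

((0, 0, 3); (0, 3, 0); (3, 0, 0))


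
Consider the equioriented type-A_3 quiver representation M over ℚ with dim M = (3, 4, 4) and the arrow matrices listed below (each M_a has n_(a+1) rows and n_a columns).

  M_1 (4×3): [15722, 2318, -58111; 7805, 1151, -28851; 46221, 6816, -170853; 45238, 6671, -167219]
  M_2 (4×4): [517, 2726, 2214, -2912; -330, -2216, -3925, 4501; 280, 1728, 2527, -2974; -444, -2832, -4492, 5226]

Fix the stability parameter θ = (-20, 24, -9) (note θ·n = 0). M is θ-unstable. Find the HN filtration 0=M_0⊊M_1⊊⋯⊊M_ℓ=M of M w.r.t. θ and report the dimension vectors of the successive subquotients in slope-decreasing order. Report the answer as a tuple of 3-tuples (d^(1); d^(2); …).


Interval decomposition of M: I[1,3]^3, I[2,2], I[3,3].
HN type (ℓ=4): μ^(1)=24; μ^(2)=15/2; μ^(3)=-9; μ^(4)=-20

((0, 1, 0); (0, 3, 3); (0, 0, 1); (3, 0, 0))


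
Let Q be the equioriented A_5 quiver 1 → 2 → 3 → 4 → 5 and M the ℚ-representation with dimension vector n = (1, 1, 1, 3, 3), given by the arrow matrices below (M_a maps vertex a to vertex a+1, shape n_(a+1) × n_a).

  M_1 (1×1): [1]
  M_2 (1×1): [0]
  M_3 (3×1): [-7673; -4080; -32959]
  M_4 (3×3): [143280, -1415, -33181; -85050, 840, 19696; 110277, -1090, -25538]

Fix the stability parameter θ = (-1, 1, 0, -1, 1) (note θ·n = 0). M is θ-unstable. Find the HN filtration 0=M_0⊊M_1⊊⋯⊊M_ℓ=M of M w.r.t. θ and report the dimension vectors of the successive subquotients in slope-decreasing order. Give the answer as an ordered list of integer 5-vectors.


Barcode: M ≅ I[1,2], I[3,5], I[4,4], I[4,5], I[5,5]. HN layers by μ_θ (3 steps, strictly decreasing):
  μ^(1)=1; μ^(2)=-1/2; μ^(3)=-1

((0, 1, 0, 0, 3); (0, 0, 1, 1, 0); (1, 0, 0, 2, 0))


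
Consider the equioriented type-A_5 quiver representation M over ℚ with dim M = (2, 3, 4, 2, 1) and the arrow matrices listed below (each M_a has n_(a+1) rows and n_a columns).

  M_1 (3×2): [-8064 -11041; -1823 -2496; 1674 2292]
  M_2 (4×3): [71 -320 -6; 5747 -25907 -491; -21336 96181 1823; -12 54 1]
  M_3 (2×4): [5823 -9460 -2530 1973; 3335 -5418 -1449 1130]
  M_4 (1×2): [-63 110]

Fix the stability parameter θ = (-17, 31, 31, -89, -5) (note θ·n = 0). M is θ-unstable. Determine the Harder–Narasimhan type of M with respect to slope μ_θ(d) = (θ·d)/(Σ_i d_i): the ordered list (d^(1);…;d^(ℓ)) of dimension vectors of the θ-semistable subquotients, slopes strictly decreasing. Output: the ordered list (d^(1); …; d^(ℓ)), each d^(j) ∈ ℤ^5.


Interval decomposition of M: I[1,4], I[1,5], I[2,3], I[3,3].
HN type (ℓ=4): μ^(1)=31; μ^(2)=-5; μ^(3)=-9; μ^(4)=-17

((0, 1, 2, 0, 0); (0, 0, 0, 0, 1); (0, 2, 2, 2, 0); (2, 0, 0, 0, 0))


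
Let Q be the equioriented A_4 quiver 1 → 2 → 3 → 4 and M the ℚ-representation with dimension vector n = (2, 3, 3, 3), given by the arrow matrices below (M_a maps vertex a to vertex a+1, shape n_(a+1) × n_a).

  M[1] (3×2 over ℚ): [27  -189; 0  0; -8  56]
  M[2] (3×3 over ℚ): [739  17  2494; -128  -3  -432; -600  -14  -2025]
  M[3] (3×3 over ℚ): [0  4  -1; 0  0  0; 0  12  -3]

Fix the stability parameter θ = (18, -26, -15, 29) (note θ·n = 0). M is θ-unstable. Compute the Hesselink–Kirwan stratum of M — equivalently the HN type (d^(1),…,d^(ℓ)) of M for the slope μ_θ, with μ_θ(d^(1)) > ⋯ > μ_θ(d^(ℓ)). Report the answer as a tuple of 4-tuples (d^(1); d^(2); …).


Interval decomposition of M: I[1,1], I[1,3], I[2,3], I[2,4], I[4,4]^2.
HN type (ℓ=5): μ^(1)=29; μ^(2)=18; μ^(3)=-23/3; μ^(4)=-15; μ^(5)=-26

((0, 0, 0, 3); (1, 0, 0, 0); (1, 1, 1, 0); (0, 0, 2, 0); (0, 2, 0, 0))


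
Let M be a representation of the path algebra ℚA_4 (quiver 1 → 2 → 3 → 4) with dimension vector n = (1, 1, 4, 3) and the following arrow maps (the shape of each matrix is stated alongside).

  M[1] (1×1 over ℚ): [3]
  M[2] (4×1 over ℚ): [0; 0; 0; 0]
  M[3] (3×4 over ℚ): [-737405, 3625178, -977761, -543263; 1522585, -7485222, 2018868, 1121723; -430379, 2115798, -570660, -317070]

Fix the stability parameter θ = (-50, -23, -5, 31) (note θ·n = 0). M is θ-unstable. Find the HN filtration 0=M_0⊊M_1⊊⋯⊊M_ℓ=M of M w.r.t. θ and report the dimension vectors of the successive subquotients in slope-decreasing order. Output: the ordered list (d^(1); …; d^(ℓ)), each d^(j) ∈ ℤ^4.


Via rank(M_{q-1}∘⋯∘M_p): M ≅ I[1,2], I[3,3], I[3,4]^3.
μ_θ-semistable layers: μ^(1)=31; μ^(2)=-5; μ^(3)=-23; μ^(4)=-50

((0, 0, 0, 3); (0, 0, 4, 0); (0, 1, 0, 0); (1, 0, 0, 0))


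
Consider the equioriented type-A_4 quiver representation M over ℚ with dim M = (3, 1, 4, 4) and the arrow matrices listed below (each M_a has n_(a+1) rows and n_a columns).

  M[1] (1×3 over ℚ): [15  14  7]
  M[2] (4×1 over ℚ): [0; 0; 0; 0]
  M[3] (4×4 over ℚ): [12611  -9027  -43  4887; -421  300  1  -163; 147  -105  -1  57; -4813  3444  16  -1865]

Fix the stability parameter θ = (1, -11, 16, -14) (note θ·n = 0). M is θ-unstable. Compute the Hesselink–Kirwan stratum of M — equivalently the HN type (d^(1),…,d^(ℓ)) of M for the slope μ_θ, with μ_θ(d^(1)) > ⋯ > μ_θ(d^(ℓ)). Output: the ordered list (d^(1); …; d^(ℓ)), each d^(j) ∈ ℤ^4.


Barcode: M ≅ I[1,1]^2, I[1,2], I[3,4]^4. HN layers by μ_θ (2 steps, strictly decreasing):
  μ^(1)=1; μ^(2)=-5

((2, 0, 4, 4); (1, 1, 0, 0))


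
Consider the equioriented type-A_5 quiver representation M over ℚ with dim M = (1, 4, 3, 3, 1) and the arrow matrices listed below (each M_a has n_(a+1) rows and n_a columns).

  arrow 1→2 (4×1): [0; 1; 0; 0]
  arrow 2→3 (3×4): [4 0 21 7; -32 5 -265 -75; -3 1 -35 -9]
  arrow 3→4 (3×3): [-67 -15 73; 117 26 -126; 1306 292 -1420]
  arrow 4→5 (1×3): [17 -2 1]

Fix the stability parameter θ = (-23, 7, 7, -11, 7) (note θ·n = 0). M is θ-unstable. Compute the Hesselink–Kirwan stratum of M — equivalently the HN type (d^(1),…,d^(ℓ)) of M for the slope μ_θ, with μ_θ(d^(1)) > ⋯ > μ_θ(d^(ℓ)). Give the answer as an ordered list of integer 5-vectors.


Interval decomposition of M: I[1,5], I[2,2], I[2,3], I[2,4], I[4,4].
HN type (ℓ=4): μ^(1)=7; μ^(2)=1; μ^(3)=-11; μ^(4)=-23

((0, 2, 1, 0, 1); (0, 2, 2, 2, 0); (0, 0, 0, 1, 0); (1, 0, 0, 0, 0))


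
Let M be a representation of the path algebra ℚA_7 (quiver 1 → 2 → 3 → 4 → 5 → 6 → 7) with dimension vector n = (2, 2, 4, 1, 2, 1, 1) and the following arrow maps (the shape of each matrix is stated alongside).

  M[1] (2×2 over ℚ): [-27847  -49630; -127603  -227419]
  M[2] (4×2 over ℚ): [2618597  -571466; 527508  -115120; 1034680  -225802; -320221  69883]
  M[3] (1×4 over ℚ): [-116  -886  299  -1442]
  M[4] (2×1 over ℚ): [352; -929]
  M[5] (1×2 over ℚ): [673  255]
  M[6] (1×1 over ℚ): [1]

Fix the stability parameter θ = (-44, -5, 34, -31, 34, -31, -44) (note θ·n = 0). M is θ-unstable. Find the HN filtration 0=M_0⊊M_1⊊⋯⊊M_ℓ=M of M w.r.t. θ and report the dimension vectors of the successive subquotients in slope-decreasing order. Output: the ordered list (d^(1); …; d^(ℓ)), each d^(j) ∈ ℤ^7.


Barcode: M ≅ I[1,3], I[1,7], I[3,3]^2, I[5,5]. HN layers by μ_θ (4 steps, strictly decreasing):
  μ^(1)=34; μ^(2)=-5; μ^(3)=-43/6; μ^(4)=-44

((0, 0, 3, 0, 1, 0, 0); (0, 1, 0, 0, 0, 0, 0); (0, 1, 1, 1, 1, 1, 1); (2, 0, 0, 0, 0, 0, 0))


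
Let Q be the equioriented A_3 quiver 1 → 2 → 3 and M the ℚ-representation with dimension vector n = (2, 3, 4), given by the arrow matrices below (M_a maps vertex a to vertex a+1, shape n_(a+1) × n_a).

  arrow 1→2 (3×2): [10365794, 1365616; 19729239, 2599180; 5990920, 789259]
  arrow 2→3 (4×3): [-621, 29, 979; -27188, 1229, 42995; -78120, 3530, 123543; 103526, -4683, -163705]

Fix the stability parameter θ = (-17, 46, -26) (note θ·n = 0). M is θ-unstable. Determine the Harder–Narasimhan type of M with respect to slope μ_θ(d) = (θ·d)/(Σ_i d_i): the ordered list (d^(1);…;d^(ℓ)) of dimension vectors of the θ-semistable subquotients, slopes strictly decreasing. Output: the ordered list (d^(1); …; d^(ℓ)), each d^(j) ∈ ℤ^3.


Barcode: M ≅ I[1,3]^2, I[2,3], I[3,3]. HN layers by μ_θ (3 steps, strictly decreasing):
  μ^(1)=10; μ^(2)=-17; μ^(3)=-26

((0, 3, 3); (2, 0, 0); (0, 0, 1))


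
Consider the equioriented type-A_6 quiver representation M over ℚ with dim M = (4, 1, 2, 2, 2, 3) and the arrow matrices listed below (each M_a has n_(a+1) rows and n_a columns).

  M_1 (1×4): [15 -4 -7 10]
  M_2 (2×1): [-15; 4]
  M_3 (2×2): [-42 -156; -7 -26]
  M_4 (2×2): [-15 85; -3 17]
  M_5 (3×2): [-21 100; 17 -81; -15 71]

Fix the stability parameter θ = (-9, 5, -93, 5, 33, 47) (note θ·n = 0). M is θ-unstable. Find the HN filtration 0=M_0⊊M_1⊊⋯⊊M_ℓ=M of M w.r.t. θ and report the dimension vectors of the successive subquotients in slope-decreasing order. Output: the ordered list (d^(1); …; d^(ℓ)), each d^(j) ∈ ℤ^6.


Interval decomposition of M: I[1,1]^3, I[1,6], I[3,3], I[4,4], I[5,6], I[6,6].
HN type (ℓ=6): μ^(1)=47; μ^(2)=33; μ^(3)=5; μ^(4)=-9; μ^(5)=-97/3; μ^(6)=-93

((0, 0, 0, 0, 0, 3); (0, 0, 0, 0, 2, 0); (0, 0, 0, 2, 0, 0); (3, 0, 0, 0, 0, 0); (1, 1, 1, 0, 0, 0); (0, 0, 1, 0, 0, 0))


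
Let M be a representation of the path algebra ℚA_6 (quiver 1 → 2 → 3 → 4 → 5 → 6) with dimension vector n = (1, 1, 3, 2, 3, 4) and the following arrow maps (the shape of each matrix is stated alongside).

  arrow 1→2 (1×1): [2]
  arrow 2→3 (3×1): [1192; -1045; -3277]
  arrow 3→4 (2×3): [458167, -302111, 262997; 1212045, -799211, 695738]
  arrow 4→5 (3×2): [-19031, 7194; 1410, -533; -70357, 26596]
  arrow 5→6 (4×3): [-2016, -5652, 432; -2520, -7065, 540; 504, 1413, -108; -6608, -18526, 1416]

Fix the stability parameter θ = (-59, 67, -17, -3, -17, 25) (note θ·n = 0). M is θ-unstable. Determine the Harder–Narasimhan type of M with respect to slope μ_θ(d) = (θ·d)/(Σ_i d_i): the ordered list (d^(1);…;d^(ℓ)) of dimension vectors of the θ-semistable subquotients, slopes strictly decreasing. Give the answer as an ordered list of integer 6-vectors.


Via rank(M_{q-1}∘⋯∘M_p): M ≅ I[1,6], I[3,3], I[3,5], I[5,5], I[6,6]^3.
μ_θ-semistable layers: μ^(1)=25; μ^(2)=15/2; μ^(3)=-10; μ^(4)=-17; μ^(5)=-59

((0, 0, 0, 0, 0, 4); (0, 1, 1, 1, 1, 0); (0, 0, 0, 1, 1, 0); (0, 0, 2, 0, 1, 0); (1, 0, 0, 0, 0, 0))


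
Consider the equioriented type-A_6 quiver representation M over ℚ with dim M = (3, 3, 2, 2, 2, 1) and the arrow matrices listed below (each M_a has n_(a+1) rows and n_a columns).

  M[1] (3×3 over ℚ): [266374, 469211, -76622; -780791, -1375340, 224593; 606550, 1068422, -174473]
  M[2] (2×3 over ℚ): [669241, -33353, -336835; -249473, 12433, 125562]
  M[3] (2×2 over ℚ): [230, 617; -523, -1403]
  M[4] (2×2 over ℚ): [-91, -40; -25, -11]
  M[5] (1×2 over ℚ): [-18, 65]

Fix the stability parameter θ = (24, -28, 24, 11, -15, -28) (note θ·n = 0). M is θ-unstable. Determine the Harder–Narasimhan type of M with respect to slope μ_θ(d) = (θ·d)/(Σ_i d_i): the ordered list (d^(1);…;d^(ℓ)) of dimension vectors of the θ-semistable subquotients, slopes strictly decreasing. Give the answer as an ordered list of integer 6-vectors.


Barcode: M ≅ I[1,2], I[1,5], I[1,6]. HN layers by μ_θ (2 steps, strictly decreasing):
  μ^(1)=20/3; μ^(2)=-2

((0, 0, 1, 1, 1, 0); (3, 3, 1, 1, 1, 1))


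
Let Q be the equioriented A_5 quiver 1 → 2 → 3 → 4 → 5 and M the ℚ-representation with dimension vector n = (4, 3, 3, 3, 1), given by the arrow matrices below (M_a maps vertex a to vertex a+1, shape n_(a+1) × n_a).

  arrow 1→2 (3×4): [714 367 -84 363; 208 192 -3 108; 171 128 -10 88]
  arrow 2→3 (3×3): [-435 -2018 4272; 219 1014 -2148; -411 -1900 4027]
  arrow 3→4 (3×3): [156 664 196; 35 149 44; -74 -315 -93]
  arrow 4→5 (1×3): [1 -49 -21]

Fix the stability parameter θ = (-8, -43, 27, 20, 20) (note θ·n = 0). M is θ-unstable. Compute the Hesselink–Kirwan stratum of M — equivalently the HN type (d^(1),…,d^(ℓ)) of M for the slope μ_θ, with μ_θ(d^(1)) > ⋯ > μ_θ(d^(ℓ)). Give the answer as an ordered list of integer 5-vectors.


Barcode: M ≅ I[1,1], I[1,3], I[1,4], I[1,5], I[4,4]. HN layers by μ_θ (6 steps, strictly decreasing):
  μ^(1)=27; μ^(2)=47/2; μ^(3)=67/3; μ^(4)=20; μ^(5)=-8; μ^(6)=-51/2

((0, 0, 1, 0, 0); (0, 0, 1, 1, 0); (0, 0, 1, 1, 1); (0, 0, 0, 1, 0); (1, 0, 0, 0, 0); (3, 3, 0, 0, 0))


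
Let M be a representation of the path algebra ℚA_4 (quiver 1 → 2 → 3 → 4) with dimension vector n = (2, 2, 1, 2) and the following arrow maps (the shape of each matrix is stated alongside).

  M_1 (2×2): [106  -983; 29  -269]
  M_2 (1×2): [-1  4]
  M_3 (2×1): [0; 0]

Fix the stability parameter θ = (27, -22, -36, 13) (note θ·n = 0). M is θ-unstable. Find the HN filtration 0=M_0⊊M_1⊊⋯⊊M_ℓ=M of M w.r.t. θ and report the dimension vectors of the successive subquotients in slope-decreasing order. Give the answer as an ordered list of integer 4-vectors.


Barcode: M ≅ I[1,2], I[1,3], I[4,4]^2. HN layers by μ_θ (3 steps, strictly decreasing):
  μ^(1)=13; μ^(2)=5/2; μ^(3)=-31/3

((0, 0, 0, 2); (1, 1, 0, 0); (1, 1, 1, 0))


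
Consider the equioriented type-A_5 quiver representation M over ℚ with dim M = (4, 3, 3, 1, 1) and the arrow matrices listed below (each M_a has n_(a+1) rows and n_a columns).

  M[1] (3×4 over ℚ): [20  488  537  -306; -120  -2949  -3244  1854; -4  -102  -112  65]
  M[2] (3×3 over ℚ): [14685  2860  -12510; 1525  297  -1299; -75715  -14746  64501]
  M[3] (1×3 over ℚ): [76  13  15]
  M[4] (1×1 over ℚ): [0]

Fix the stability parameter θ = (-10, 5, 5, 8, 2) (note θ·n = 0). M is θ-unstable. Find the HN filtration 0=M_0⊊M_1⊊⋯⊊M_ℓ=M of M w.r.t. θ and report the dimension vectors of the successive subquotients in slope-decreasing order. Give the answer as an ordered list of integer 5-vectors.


Barcode: M ≅ I[1,1], I[1,3]^2, I[1,4], I[5,5]. HN layers by μ_θ (4 steps, strictly decreasing):
  μ^(1)=8; μ^(2)=5; μ^(3)=2; μ^(4)=-10

((0, 0, 0, 1, 0); (0, 3, 3, 0, 0); (0, 0, 0, 0, 1); (4, 0, 0, 0, 0))


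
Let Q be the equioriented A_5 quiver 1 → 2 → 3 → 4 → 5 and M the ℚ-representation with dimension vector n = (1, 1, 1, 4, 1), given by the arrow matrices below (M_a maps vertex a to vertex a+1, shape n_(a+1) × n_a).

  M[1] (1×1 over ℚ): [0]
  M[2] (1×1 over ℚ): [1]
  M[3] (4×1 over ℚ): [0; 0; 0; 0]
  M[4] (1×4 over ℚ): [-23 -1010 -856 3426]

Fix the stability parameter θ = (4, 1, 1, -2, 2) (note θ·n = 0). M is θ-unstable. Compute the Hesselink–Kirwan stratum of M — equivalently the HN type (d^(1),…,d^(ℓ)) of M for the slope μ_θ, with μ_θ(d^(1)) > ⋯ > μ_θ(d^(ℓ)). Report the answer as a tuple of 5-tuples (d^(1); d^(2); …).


Via rank(M_{q-1}∘⋯∘M_p): M ≅ I[1,1], I[2,3], I[4,4]^3, I[4,5].
μ_θ-semistable layers: μ^(1)=4; μ^(2)=2; μ^(3)=1; μ^(4)=-2

((1, 0, 0, 0, 0); (0, 0, 0, 0, 1); (0, 1, 1, 0, 0); (0, 0, 0, 4, 0))


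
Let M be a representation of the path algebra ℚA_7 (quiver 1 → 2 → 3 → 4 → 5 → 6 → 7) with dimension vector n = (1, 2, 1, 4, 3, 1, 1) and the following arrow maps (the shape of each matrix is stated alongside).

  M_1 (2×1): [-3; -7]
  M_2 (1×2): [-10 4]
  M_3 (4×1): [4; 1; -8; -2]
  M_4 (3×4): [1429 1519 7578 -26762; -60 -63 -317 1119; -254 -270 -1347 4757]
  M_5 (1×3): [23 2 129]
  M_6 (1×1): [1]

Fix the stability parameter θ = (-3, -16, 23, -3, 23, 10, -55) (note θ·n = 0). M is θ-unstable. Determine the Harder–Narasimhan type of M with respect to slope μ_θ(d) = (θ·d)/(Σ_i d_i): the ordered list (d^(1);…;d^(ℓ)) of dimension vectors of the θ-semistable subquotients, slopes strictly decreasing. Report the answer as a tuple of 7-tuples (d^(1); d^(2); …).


Interval decomposition of M: I[1,7], I[2,2], I[4,4], I[4,5]^2.
HN type (ℓ=5): μ^(1)=23; μ^(2)=-2/5; μ^(3)=-3; μ^(4)=-19/2; μ^(5)=-16

((0, 0, 0, 0, 2, 0, 0); (0, 0, 1, 1, 1, 1, 1); (0, 0, 0, 3, 0, 0, 0); (1, 1, 0, 0, 0, 0, 0); (0, 1, 0, 0, 0, 0, 0))


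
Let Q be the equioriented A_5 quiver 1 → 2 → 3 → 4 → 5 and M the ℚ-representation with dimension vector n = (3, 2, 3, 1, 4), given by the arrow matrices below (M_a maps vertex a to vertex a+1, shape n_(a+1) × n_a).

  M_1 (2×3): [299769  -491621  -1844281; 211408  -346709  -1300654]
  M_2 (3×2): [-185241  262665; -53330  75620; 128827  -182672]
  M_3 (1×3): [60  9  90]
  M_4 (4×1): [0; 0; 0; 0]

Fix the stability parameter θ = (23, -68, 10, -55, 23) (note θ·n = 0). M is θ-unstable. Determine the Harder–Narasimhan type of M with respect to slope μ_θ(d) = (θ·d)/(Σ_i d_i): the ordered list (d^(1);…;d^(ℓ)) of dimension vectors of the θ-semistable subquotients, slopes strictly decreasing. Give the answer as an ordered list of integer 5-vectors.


Barcode: M ≅ I[1,1], I[1,3]^2, I[3,4], I[5,5]^4. HN layers by μ_θ (3 steps, strictly decreasing):
  μ^(1)=23; μ^(2)=10; μ^(3)=-45/2

((1, 0, 0, 0, 4); (0, 0, 2, 0, 0); (2, 2, 1, 1, 0))


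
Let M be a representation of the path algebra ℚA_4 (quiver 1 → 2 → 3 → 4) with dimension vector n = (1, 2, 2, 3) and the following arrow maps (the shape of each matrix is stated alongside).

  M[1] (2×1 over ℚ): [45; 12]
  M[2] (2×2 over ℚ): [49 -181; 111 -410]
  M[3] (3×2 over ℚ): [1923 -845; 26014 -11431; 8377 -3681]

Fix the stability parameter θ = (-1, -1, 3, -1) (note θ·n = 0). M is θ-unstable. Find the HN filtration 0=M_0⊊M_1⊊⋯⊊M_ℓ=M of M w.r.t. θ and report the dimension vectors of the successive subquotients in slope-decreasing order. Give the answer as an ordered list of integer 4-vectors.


Via rank(M_{q-1}∘⋯∘M_p): M ≅ I[1,4], I[2,4], I[4,4].
μ_θ-semistable layers: μ^(1)=1; μ^(2)=-1

((0, 0, 2, 2); (1, 2, 0, 1))


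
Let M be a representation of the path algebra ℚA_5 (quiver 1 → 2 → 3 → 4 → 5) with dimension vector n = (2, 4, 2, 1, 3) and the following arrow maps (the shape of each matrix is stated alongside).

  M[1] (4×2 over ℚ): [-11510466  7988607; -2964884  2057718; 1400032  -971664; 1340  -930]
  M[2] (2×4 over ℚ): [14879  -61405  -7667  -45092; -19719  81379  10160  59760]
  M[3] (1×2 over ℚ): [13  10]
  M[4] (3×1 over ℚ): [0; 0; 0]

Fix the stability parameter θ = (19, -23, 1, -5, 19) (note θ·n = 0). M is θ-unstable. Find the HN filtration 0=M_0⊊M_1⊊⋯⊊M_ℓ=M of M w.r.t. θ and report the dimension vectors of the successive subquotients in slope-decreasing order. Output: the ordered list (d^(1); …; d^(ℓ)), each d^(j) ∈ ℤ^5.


Via rank(M_{q-1}∘⋯∘M_p): M ≅ I[1,1], I[1,4], I[2,2]^2, I[2,3], I[5,5]^3.
μ_θ-semistable layers: μ^(1)=19; μ^(2)=1; μ^(3)=-2; μ^(4)=-23

((1, 0, 0, 0, 3); (0, 0, 1, 0, 0); (1, 1, 1, 1, 0); (0, 3, 0, 0, 0))


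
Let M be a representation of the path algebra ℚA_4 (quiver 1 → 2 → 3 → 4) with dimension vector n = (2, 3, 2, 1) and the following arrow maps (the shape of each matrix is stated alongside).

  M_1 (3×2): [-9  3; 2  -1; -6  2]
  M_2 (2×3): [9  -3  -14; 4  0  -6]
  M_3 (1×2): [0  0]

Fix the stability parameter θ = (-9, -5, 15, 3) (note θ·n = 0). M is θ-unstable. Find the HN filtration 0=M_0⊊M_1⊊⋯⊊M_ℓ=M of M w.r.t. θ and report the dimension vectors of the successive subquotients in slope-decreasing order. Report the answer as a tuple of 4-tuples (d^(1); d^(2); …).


Interval decomposition of M: I[1,2], I[1,3], I[2,3], I[4,4].
HN type (ℓ=4): μ^(1)=15; μ^(2)=3; μ^(3)=-5; μ^(4)=-9

((0, 0, 2, 0); (0, 0, 0, 1); (0, 3, 0, 0); (2, 0, 0, 0))


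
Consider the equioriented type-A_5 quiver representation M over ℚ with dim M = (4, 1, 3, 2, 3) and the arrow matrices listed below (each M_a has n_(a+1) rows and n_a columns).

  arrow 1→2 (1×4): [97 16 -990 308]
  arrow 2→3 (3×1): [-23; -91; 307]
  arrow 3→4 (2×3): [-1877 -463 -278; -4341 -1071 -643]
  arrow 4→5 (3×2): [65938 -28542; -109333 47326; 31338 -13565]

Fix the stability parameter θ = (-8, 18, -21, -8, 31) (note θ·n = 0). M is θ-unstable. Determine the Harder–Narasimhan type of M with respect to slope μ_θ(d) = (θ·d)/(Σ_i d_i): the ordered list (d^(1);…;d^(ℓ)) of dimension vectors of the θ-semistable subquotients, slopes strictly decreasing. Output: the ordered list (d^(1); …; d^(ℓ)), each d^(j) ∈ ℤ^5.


Interval decomposition of M: I[1,1]^3, I[1,5], I[3,3], I[3,5], I[5,5].
HN type (ℓ=4): μ^(1)=31; μ^(2)=-11/3; μ^(3)=-8; μ^(4)=-21

((0, 0, 0, 0, 3); (0, 1, 1, 1, 0); (4, 0, 0, 1, 0); (0, 0, 2, 0, 0))


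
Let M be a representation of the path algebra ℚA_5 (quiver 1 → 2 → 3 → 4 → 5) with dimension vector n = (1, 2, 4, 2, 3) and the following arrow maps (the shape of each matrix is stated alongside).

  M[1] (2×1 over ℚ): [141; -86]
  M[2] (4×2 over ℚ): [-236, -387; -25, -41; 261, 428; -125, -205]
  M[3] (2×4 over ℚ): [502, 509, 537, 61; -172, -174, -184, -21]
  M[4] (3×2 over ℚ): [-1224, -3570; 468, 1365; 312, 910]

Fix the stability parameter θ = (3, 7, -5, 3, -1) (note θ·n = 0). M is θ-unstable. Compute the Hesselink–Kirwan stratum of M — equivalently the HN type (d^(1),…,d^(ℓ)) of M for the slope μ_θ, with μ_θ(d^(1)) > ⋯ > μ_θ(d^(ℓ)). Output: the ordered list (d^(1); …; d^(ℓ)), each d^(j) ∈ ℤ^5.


Barcode: M ≅ I[1,5], I[2,4], I[3,3]^2, I[5,5]^2. HN layers by μ_θ (5 steps, strictly decreasing):
  μ^(1)=3; μ^(2)=7/5; μ^(3)=1; μ^(4)=-1; μ^(5)=-5

((0, 0, 0, 1, 0); (1, 1, 1, 1, 1); (0, 1, 1, 0, 0); (0, 0, 0, 0, 2); (0, 0, 2, 0, 0))


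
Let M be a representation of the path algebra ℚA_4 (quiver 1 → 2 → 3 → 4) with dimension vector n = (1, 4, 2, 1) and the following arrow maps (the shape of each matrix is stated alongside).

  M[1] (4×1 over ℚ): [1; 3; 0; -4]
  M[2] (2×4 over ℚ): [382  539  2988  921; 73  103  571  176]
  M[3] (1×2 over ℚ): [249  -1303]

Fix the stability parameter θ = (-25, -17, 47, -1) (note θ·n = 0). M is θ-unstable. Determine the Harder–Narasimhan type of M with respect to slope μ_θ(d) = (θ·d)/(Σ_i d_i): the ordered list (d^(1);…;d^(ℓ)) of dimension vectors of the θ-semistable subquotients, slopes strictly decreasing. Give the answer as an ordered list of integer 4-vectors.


Interval decomposition of M: I[1,4], I[2,2]^2, I[2,3].
HN type (ℓ=4): μ^(1)=47; μ^(2)=23; μ^(3)=-17; μ^(4)=-25

((0, 0, 1, 0); (0, 0, 1, 1); (0, 4, 0, 0); (1, 0, 0, 0))


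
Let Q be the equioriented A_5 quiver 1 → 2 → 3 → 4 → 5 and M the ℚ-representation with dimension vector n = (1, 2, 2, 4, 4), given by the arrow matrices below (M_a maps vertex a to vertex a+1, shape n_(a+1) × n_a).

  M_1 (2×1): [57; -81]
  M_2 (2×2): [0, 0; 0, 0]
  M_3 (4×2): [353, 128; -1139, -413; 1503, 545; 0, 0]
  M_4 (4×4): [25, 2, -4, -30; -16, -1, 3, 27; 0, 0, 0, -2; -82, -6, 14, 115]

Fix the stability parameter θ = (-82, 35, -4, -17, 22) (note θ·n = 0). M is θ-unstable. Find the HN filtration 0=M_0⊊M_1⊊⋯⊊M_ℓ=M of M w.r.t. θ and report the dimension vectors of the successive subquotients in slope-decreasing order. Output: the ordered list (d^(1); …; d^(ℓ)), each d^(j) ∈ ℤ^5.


Barcode: M ≅ I[1,2], I[2,2], I[3,4], I[3,5], I[4,5]^2, I[5,5]. HN layers by μ_θ (5 steps, strictly decreasing):
  μ^(1)=35; μ^(2)=22; μ^(3)=-21/2; μ^(4)=-17; μ^(5)=-82

((0, 2, 0, 0, 0); (0, 0, 0, 0, 4); (0, 0, 2, 2, 0); (0, 0, 0, 2, 0); (1, 0, 0, 0, 0))


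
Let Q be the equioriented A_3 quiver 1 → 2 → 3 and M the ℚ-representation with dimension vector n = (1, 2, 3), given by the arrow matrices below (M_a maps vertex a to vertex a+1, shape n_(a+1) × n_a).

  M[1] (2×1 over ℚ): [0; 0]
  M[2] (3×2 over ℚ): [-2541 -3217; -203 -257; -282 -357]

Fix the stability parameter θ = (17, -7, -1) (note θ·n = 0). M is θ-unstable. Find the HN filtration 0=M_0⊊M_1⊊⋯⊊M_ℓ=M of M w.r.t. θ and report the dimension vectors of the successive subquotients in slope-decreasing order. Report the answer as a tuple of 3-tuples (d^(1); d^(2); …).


Barcode: M ≅ I[1,1], I[2,3]^2, I[3,3]. HN layers by μ_θ (3 steps, strictly decreasing):
  μ^(1)=17; μ^(2)=-1; μ^(3)=-7

((1, 0, 0); (0, 0, 3); (0, 2, 0))


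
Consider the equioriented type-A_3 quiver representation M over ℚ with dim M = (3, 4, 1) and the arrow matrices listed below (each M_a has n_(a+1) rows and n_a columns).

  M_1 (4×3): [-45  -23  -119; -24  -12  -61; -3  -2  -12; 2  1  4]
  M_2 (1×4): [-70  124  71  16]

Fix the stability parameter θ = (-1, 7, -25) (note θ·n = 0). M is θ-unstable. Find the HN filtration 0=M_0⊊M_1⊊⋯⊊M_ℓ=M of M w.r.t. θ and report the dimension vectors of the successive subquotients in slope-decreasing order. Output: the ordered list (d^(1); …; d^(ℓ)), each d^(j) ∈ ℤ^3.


Via rank(M_{q-1}∘⋯∘M_p): M ≅ I[1,2]^2, I[1,3], I[2,2].
μ_θ-semistable layers: μ^(1)=7; μ^(2)=-1; μ^(3)=-19/3

((0, 3, 0); (2, 0, 0); (1, 1, 1))


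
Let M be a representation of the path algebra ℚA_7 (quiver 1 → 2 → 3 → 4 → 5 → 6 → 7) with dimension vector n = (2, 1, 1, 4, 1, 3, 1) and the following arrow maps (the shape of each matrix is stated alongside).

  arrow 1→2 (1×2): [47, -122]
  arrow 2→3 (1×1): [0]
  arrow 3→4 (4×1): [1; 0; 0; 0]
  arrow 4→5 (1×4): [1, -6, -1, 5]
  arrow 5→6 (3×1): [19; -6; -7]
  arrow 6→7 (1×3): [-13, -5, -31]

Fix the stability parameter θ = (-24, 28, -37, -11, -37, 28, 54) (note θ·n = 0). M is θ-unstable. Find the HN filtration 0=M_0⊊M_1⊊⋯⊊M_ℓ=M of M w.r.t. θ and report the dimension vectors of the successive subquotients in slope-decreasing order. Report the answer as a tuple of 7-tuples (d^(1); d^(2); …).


Via rank(M_{q-1}∘⋯∘M_p): M ≅ I[1,1], I[1,2], I[3,6], I[4,4]^3, I[6,6], I[6,7].
μ_θ-semistable layers: μ^(1)=54; μ^(2)=28; μ^(3)=-11; μ^(4)=-24; μ^(5)=-37

((0, 0, 0, 0, 0, 0, 1); (0, 1, 0, 0, 0, 3, 0); (0, 0, 0, 3, 0, 0, 0); (2, 0, 0, 1, 1, 0, 0); (0, 0, 1, 0, 0, 0, 0))


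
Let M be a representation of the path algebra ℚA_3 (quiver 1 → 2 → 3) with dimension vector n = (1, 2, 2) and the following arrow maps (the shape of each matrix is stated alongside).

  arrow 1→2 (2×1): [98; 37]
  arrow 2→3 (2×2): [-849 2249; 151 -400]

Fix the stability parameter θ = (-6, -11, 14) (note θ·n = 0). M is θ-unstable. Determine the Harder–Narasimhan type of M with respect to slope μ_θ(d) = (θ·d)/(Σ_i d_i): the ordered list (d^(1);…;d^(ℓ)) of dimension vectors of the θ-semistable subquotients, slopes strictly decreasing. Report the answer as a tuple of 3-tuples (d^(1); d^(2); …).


Interval decomposition of M: I[1,3], I[2,3].
HN type (ℓ=3): μ^(1)=14; μ^(2)=-17/2; μ^(3)=-11

((0, 0, 2); (1, 1, 0); (0, 1, 0))


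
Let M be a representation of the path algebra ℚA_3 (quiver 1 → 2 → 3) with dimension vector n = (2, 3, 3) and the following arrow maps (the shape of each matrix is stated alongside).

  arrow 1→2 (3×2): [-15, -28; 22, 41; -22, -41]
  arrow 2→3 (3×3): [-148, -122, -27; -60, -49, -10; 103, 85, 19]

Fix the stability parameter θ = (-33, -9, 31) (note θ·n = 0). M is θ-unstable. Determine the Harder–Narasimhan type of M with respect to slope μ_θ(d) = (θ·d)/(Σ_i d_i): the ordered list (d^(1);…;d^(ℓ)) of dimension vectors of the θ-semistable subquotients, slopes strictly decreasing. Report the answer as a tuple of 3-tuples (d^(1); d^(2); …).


Via rank(M_{q-1}∘⋯∘M_p): M ≅ I[1,3]^2, I[2,3].
μ_θ-semistable layers: μ^(1)=31; μ^(2)=-9; μ^(3)=-33

((0, 0, 3); (0, 3, 0); (2, 0, 0))
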